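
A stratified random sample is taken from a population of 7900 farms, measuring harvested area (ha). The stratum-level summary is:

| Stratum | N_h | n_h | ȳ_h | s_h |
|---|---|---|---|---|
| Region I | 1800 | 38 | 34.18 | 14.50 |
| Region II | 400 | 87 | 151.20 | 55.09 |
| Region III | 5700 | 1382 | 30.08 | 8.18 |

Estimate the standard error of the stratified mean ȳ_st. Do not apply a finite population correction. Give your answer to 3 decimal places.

SE(ȳ_st) ≈ 0.634

V̂(ȳ_st) = Σ W_h² s_h²/n_h, with W_h = N_h/N and N = 7900:
  stratum Region I: (1800/7900)²·14.50²/38 = 0.287239
  stratum Region II: (400/7900)²·55.09²/87 = 0.0894318
  stratum Region III: (5700/7900)²·8.18²/1382 = 0.0252054
V̂(ȳ_st) = 0.401876
SE(ȳ_st) = √0.401876 = 0.633937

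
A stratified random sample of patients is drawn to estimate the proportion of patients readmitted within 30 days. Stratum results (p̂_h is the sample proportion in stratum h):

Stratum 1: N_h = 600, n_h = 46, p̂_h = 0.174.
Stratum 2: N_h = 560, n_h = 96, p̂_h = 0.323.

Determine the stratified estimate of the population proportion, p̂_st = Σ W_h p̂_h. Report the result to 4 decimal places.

p̂_st ≈ 0.2459

N = 1160; stratum weights W_h = N_h/N.
p̂_st = Σ W_h p̂_h = (600·0.174 + 560·0.323)/1160 = 0.24593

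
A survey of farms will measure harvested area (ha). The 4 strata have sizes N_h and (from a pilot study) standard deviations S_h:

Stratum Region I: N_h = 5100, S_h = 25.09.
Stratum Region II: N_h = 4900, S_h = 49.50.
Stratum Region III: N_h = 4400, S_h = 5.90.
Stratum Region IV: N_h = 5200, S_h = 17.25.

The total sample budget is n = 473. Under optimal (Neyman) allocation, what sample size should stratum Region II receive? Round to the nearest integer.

Neyman allocation: n_h = n · N_h S_h / Σ N_i S_i, with n = 473.
  stratum Region I: N_h·S_h = 5100·25.09 = 127959.00
  stratum Region II: N_h·S_h = 4900·49.50 = 242550.00
  stratum Region III: N_h·S_h = 4400·5.90 = 25960.00
  stratum Region IV: N_h·S_h = 5200·17.25 = 89700.00
Σ N_h S_h = 486169.00
n for stratum Region II = 473·242550.00/486169.00 = 235.980 → 236

236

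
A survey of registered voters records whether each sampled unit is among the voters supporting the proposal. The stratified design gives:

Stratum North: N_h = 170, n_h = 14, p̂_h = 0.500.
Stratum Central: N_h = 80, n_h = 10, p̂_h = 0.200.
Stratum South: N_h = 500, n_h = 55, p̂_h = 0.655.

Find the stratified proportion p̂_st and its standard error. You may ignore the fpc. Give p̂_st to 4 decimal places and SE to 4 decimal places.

N = 750; stratum weights W_h = N_h/N.
p̂_st = Σ W_h p̂_h = (170·0.500 + 80·0.200 + 500·0.655)/750 = 0.57133
V̂(p̂_st) = Σ W_h² p̂_h(1−p̂_h)/(n_h−1):
  stratum North: (170/750)²·0.500·0.500/13 = 0.000988034
  stratum Central: (80/750)²·0.200·0.800/9 = 0.000202272
  stratum South: (500/750)²·0.655·0.345/54 = 0.00185988
V̂(p̂_st) = 0.00305018; SE = √V̂ = 0.0552285

p̂_st ≈ 0.5713, SE ≈ 0.0552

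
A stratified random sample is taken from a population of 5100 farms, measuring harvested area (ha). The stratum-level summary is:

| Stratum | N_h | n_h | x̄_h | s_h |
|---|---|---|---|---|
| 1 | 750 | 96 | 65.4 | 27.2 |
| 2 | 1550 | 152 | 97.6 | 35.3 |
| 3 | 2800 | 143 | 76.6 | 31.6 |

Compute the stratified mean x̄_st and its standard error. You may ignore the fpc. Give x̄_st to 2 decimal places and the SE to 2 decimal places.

x̄_st ≈ 81.34, SE ≈ 1.74

x̄_st = Σ W_h x̄_h = (750·65.4 + 1550·97.6 + 2800·76.6)/5100 = 81.33529
V̂(x̄_st) = Σ W_h² s_h²/n_h, with W_h = N_h/N and N = 5100:
  stratum 1: (750/5100)²·27.2²/96 = 0.166667
  stratum 2: (1550/5100)²·35.3²/152 = 0.757232
  stratum 3: (2800/5100)²·31.6²/143 = 2.10481
V̂(x̄_st) = 3.02871
SE(x̄_st) = √3.02871 = 1.74032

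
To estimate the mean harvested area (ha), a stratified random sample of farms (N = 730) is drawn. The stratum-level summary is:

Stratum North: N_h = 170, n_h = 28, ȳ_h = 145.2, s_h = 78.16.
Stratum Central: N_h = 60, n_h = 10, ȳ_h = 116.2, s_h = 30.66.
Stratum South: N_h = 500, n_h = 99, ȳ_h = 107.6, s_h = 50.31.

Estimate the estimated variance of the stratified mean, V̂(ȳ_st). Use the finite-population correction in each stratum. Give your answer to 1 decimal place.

V̂(ȳ_st) ≈ 20.0

V̂(ȳ_st) = Σ W_h² (1 − n_h/N_h) s_h²/n_h, with W_h = N_h/N and N = 730:
  stratum North: (170/730)²·(1 − 28/170)·78.16²/28 = 9.88331
  stratum Central: (60/730)²·(1 − 10/60)·30.66²/10 = 0.5292
  stratum South: (500/730)²·(1 − 99/500)·50.31²/99 = 9.61927
V̂(ȳ_st) = 20.0318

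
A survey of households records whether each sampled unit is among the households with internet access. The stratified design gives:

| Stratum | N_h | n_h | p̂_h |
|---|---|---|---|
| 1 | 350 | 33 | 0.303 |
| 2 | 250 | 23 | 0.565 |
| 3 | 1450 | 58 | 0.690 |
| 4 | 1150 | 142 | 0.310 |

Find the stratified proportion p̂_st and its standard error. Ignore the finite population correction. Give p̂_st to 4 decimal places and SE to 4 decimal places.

N = 3200; stratum weights W_h = N_h/N.
p̂_st = Σ W_h p̂_h = (350·0.303 + 250·0.565 + 1450·0.690 + 1150·0.310)/3200 = 0.50134
V̂(p̂_st) = Σ W_h² p̂_h(1−p̂_h)/(n_h−1):
  stratum 1: (350/3200)²·0.303·0.697/32 = 7.89517e-05
  stratum 2: (250/3200)²·0.565·0.435/22 = 6.8186e-05
  stratum 3: (1450/3200)²·0.690·0.310/57 = 0.000770499
  stratum 4: (1150/3200)²·0.310·0.690/141 = 0.000195924
V̂(p̂_st) = 0.00111356; SE = √V̂ = 0.0333701

p̂_st ≈ 0.5013, SE ≈ 0.0334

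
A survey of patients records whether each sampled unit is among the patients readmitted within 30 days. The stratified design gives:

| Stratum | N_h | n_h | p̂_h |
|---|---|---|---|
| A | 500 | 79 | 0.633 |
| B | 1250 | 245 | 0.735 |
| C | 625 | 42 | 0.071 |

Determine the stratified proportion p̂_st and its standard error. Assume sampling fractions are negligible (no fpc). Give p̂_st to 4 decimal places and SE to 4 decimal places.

N = 2375; stratum weights W_h = N_h/N.
p̂_st = Σ W_h p̂_h = (500·0.633 + 1250·0.735 + 625·0.071)/2375 = 0.53879
V̂(p̂_st) = Σ W_h² p̂_h(1−p̂_h)/(n_h−1):
  stratum A: (500/2375)²·0.633·0.367/78 = 0.000132004
  stratum B: (1250/2375)²·0.735·0.265/244 = 0.000221124
  stratum C: (625/2375)²·0.071·0.929/41 = 0.00011141
V̂(p̂_st) = 0.000464538; SE = √V̂ = 0.0215531

p̂_st ≈ 0.5388, SE ≈ 0.0216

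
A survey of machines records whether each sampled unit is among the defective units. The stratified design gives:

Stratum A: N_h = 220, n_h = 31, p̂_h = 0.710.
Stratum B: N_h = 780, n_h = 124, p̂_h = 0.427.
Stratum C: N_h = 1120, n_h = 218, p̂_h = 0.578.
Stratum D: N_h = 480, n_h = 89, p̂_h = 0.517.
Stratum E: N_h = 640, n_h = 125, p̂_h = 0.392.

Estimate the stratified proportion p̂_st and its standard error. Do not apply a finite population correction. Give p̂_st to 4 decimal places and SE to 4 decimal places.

N = 3240; stratum weights W_h = N_h/N.
p̂_st = Σ W_h p̂_h = (220·0.710 + 780·0.427 + 1120·0.578 + 480·0.517 + 640·0.392)/3240 = 0.50483
V̂(p̂_st) = Σ W_h² p̂_h(1−p̂_h)/(n_h−1):
  stratum A: (220/3240)²·0.710·0.290/30 = 3.16439e-05
  stratum B: (780/3240)²·0.427·0.573/123 = 0.000115286
  stratum C: (1120/3240)²·0.578·0.422/217 = 0.000134316
  stratum D: (480/3240)²·0.517·0.483/88 = 6.22798e-05
  stratum E: (640/3240)²·0.392·0.608/124 = 7.4996e-05
V̂(p̂_st) = 0.000418521; SE = √V̂ = 0.0204578

p̂_st ≈ 0.5048, SE ≈ 0.0205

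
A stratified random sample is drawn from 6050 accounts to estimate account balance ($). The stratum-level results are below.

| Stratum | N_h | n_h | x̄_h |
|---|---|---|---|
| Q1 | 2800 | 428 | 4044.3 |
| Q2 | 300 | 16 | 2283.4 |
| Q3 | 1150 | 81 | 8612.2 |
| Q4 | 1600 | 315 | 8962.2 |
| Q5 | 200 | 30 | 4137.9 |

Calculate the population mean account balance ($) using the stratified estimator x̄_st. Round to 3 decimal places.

N = Σ N_h = 6050. Stratum weights W_h = N_h/N.
x̄_st = (2800·4044.3 + 300·2283.4 + 1150·8612.2 + 1600·8962.2 + 200·4137.9) / 6050 = 6128.95702

x̄_st ≈ 6128.957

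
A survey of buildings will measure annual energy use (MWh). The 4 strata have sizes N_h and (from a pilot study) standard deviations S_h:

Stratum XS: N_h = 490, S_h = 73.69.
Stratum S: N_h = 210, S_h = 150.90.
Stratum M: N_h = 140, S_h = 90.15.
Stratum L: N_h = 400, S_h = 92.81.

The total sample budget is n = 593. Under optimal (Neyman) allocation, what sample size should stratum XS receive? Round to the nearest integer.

Neyman allocation: n_h = n · N_h S_h / Σ N_i S_i, with n = 593.
  stratum XS: N_h·S_h = 490·73.69 = 36108.10
  stratum S: N_h·S_h = 210·150.90 = 31689.00
  stratum M: N_h·S_h = 140·90.15 = 12621.00
  stratum L: N_h·S_h = 400·92.81 = 37124.00
Σ N_h S_h = 117542.10
n for stratum XS = 593·36108.10/117542.10 = 182.165 → 182

182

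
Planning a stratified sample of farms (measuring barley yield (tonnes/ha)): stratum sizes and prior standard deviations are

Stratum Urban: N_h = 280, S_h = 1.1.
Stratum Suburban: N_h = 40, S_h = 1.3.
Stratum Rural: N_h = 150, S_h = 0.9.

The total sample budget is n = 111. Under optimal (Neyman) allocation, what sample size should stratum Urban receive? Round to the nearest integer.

Neyman allocation: n_h = n · N_h S_h / Σ N_i S_i, with n = 111.
  stratum Urban: N_h·S_h = 280·1.1 = 308.00
  stratum Suburban: N_h·S_h = 40·1.3 = 52.00
  stratum Rural: N_h·S_h = 150·0.9 = 135.00
Σ N_h S_h = 495.00
n for stratum Urban = 111·308.00/495.00 = 69.067 → 69

69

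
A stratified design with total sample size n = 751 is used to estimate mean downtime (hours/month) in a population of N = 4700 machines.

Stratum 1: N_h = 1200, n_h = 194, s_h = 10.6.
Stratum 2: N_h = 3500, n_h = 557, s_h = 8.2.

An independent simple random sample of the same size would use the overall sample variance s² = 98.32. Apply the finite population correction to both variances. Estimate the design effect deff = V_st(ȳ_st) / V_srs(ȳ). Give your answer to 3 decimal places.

V̂(ȳ_st) = Σ W_h² (1 − n_h/N_h) s_h²/n_h, with W_h = N_h/N and N = 4700:
  stratum 1: (1200/4700)²·(1 − 194/1200)·10.6²/194 = 0.0316514
  stratum 2: (3500/4700)²·(1 − 557/3500)·8.2²/557 = 0.0562905
V_st = 0.0879419
V_srs = (1 − 751/4700)·98.32/751 = 0.11
deff = V_st / V_srs = 0.0879419/0.11 = 0.7995

deff ≈ 0.799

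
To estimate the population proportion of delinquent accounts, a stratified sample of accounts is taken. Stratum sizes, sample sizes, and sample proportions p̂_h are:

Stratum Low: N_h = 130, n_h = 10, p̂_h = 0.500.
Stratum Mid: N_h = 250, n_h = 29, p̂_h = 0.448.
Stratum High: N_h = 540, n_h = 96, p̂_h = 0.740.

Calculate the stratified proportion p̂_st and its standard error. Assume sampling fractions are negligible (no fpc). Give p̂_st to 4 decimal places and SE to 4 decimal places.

p̂_st ≈ 0.6267, SE ≈ 0.0436

N = 920; stratum weights W_h = N_h/N.
p̂_st = Σ W_h p̂_h = (130·0.500 + 250·0.448 + 540·0.740)/920 = 0.62674
V̂(p̂_st) = Σ W_h² p̂_h(1−p̂_h)/(n_h−1):
  stratum Low: (130/920)²·0.500·0.500/9 = 0.000554637
  stratum Mid: (250/920)²·0.448·0.552/28 = 0.000652174
  stratum High: (540/920)²·0.740·0.260/95 = 0.00069774
V̂(p̂_st) = 0.00190455; SE = √V̂ = 0.0436412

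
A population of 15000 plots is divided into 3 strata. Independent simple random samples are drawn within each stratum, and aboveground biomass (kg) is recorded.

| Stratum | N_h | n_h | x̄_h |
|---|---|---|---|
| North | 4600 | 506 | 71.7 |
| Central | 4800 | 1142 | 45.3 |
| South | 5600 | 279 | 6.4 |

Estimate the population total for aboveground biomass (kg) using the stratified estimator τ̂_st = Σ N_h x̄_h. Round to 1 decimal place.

τ̂_st ≈ 583100.0

τ̂_st = Σ N_h x̄_h = 4600·71.7 + 4800·45.3 + 5600·6.4 = 583100.0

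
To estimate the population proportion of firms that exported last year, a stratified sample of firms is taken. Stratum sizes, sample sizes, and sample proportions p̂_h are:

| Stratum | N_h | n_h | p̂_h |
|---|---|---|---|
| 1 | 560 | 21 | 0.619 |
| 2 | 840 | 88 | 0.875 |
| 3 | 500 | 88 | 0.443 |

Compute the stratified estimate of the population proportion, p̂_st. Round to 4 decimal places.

N = 1900; stratum weights W_h = N_h/N.
p̂_st = Σ W_h p̂_h = (560·0.619 + 840·0.875 + 500·0.443)/1900 = 0.68586

p̂_st ≈ 0.6859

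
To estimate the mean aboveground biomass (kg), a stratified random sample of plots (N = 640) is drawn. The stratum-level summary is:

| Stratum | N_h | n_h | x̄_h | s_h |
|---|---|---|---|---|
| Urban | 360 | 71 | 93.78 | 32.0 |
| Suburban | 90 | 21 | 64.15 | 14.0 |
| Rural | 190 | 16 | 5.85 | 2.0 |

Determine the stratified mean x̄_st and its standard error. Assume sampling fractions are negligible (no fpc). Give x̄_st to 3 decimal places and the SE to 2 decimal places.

x̄_st ≈ 63.509, SE ≈ 2.18

x̄_st = Σ W_h x̄_h = (360·93.78 + 90·64.15 + 190·5.85)/640 = 63.50906
V̂(x̄_st) = Σ W_h² s_h²/n_h, with W_h = N_h/N and N = 640:
  stratum Urban: (360/640)²·32.0²/71 = 4.56338
  stratum Suburban: (90/640)²·14.0²/21 = 0.18457
  stratum Rural: (190/640)²·2.0²/16 = 0.0220337
V̂(x̄_st) = 4.76998
SE(x̄_st) = √4.76998 = 2.18403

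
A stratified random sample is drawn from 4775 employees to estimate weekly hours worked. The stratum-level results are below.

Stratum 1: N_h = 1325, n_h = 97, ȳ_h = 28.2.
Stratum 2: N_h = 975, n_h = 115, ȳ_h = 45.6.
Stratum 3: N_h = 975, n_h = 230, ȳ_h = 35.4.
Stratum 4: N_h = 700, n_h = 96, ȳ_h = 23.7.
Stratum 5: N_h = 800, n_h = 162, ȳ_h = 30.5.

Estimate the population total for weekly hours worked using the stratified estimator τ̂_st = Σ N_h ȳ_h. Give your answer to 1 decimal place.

τ̂_st ≈ 157330.0

τ̂_st = Σ N_h ȳ_h = 1325·28.2 + 975·45.6 + 975·35.4 + 700·23.7 + 800·30.5 = 157330.0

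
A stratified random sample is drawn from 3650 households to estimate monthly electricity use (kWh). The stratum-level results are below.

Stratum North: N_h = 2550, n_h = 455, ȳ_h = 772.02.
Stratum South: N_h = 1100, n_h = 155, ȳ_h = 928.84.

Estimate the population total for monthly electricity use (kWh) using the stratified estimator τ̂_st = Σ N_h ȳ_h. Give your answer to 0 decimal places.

τ̂_st ≈ 2990375

τ̂_st = Σ N_h ȳ_h = 2550·772.02 + 1100·928.84 = 2990375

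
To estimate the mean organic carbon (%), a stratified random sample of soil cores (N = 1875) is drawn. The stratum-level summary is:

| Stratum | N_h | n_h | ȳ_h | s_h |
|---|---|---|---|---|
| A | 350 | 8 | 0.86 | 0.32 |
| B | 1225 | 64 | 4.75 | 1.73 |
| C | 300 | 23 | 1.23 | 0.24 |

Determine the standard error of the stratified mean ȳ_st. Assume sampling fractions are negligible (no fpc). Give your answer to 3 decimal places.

SE(ȳ_st) ≈ 0.143

V̂(ȳ_st) = Σ W_h² s_h²/n_h, with W_h = N_h/N and N = 1875:
  stratum A: (350/1875)²·0.32²/8 = 0.000446009
  stratum B: (1225/1875)²·1.73²/64 = 0.019961
  stratum C: (300/1875)²·0.24²/23 = 6.41113e-05
V̂(ȳ_st) = 0.0204711
SE(ȳ_st) = √0.0204711 = 0.143077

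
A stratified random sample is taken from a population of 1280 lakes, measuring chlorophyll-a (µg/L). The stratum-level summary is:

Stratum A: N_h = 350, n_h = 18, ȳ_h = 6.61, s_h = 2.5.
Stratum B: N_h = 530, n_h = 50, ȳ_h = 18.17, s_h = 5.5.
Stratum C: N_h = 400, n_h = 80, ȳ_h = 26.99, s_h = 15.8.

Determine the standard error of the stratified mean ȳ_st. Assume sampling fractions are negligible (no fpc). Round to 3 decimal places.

V̂(ȳ_st) = Σ W_h² s_h²/n_h, with W_h = N_h/N and N = 1280:
  stratum A: (350/1280)²·2.5²/18 = 0.0259611
  stratum B: (530/1280)²·5.5²/50 = 0.103726
  stratum C: (400/1280)²·15.8²/80 = 0.304736
V̂(ȳ_st) = 0.434423
SE(ȳ_st) = √0.434423 = 0.659108

SE(ȳ_st) ≈ 0.659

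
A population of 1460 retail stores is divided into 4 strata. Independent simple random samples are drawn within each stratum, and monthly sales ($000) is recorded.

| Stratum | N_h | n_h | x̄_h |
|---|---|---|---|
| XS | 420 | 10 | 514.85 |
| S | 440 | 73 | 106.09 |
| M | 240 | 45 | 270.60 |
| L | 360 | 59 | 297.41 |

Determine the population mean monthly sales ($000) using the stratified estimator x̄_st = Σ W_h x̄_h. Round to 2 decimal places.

x̄_st ≈ 297.90

N = Σ N_h = 1460. Stratum weights W_h = N_h/N.
x̄_st = (420·514.85 + 440·106.09 + 240·270.60 + 360·297.41) / 1460 = 297.8960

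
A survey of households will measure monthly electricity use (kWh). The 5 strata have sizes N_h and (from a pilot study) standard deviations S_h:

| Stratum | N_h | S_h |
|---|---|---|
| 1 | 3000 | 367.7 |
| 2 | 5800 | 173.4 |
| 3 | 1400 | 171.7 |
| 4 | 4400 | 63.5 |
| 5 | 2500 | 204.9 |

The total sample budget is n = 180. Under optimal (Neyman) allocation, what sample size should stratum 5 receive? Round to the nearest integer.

Neyman allocation: n_h = n · N_h S_h / Σ N_i S_i, with n = 180.
  stratum 1: N_h·S_h = 3000·367.7 = 1103100.00
  stratum 2: N_h·S_h = 5800·173.4 = 1005720.00
  stratum 3: N_h·S_h = 1400·171.7 = 240380.00
  stratum 4: N_h·S_h = 4400·63.5 = 279400.00
  stratum 5: N_h·S_h = 2500·204.9 = 512250.00
Σ N_h S_h = 3140850.00
n for stratum 5 = 180·512250.00/3140850.00 = 29.357 → 29

29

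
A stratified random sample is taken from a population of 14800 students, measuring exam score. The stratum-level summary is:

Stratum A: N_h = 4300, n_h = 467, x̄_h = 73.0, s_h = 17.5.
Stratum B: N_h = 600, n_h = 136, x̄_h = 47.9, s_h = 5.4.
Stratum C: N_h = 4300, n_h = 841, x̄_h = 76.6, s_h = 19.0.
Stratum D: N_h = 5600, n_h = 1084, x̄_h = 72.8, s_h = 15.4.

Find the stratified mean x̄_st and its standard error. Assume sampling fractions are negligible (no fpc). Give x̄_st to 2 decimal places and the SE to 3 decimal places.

x̄_st ≈ 72.95, SE ≈ 0.351

x̄_st = Σ W_h x̄_h = (4300·73.0 + 600·47.9 + 4300·76.6 + 5600·72.8)/14800 = 72.95270
V̂(x̄_st) = Σ W_h² s_h²/n_h, with W_h = N_h/N and N = 14800:
  stratum A: (4300/14800)²·17.5²/467 = 0.055357
  stratum B: (600/14800)²·5.4²/136 = 0.000352393
  stratum C: (4300/14800)²·19.0²/841 = 0.0362347
  stratum D: (5600/14800)²·15.4²/1084 = 0.0313231
V̂(x̄_st) = 0.123267
SE(x̄_st) = √0.123267 = 0.351094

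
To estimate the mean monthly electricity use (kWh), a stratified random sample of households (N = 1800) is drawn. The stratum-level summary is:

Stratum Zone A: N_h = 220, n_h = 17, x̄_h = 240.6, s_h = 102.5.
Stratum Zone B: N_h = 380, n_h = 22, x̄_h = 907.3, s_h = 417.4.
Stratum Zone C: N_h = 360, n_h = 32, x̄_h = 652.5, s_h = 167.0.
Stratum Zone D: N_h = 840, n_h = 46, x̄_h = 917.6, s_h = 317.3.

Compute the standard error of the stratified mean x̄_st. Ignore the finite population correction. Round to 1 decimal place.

SE(x̄_st) ≈ 29.6

V̂(x̄_st) = Σ W_h² s_h²/n_h, with W_h = N_h/N and N = 1800:
  stratum Zone A: (220/1800)²·102.5²/17 = 9.23207
  stratum Zone B: (380/1800)²·417.4²/22 = 352.943
  stratum Zone C: (360/1800)²·167.0²/32 = 34.8613
  stratum Zone D: (840/1800)²·317.3²/46 = 476.646
V̂(x̄_st) = 873.682
SE(x̄_st) = √873.682 = 29.5581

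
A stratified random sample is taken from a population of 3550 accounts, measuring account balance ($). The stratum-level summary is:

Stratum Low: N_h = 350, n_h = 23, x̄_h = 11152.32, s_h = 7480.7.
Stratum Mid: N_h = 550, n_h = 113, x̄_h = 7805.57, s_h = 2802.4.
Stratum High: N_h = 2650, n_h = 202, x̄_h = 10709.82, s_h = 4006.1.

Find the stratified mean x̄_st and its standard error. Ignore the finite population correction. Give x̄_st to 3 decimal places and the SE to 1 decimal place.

x̄_st = Σ W_h x̄_h = (350·11152.32 + 550·7805.57 + 2650·10709.82)/3550 = 10303.49254
V̂(x̄_st) = Σ W_h² s_h²/n_h, with W_h = N_h/N and N = 3550:
  stratum Low: (350/3550)²·7480.7²/23 = 23650.3
  stratum Mid: (550/3550)²·2802.4²/113 = 1668.21
  stratum High: (2650/3550)²·4006.1²/202 = 44271.8
V̂(x̄_st) = 69590.3
SE(x̄_st) = √69590.3 = 263.8

x̄_st ≈ 10303.493, SE ≈ 263.8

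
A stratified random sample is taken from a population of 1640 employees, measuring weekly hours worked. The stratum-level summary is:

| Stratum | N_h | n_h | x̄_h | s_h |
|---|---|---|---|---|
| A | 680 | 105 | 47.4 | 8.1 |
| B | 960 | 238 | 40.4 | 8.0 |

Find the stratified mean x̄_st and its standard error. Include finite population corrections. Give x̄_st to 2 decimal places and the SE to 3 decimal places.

x̄_st = Σ W_h x̄_h = (680·47.4 + 960·40.4)/1640 = 43.30244
V̂(x̄_st) = Σ W_h² (1 − n_h/N_h) s_h²/n_h, with W_h = N_h/N and N = 1640:
  stratum A: (680/1640)²·(1 − 105/680)·8.1²/105 = 0.0908385
  stratum B: (960/1640)²·(1 − 238/960)·8.0²/238 = 0.0692985
V̂(x̄_st) = 0.160137
SE(x̄_st) = √0.160137 = 0.400171

x̄_st ≈ 43.30, SE ≈ 0.400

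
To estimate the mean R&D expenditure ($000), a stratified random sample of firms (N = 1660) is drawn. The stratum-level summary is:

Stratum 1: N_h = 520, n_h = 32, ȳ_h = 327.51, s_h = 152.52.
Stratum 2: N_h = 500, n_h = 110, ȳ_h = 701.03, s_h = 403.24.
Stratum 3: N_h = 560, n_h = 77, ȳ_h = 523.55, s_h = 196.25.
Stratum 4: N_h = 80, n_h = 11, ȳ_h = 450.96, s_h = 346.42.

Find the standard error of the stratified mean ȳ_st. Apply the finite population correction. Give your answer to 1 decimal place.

V̂(ȳ_st) = Σ W_h² (1 − n_h/N_h) s_h²/n_h, with W_h = N_h/N and N = 1660:
  stratum 1: (520/1660)²·(1 − 32/520)·152.52²/32 = 66.9438
  stratum 2: (500/1660)²·(1 − 110/500)·403.24²/110 = 104.605
  stratum 3: (560/1660)²·(1 − 77/560)·196.25²/77 = 49.0962
  stratum 4: (80/1660)²·(1 − 11/80)·346.42²/11 = 21.8543
V̂(ȳ_st) = 242.499
SE(ȳ_st) = √242.499 = 15.5724

SE(ȳ_st) ≈ 15.6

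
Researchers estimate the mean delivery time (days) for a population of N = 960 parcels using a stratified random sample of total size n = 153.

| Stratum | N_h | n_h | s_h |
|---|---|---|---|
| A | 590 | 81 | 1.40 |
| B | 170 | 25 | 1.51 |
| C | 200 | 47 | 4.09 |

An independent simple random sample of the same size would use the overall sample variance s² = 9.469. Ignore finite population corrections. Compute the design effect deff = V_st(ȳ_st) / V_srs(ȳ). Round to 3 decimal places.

V̂(ȳ_st) = Σ W_h² s_h²/n_h, with W_h = N_h/N and N = 960:
  stratum A: (590/960)²·1.40²/81 = 0.00913971
  stratum B: (170/960)²·1.51²/25 = 0.00286002
  stratum C: (200/960)²·4.09²/47 = 0.0154478
V_st = 0.0274475
V_srs = s²/n = 9.469/153 = 0.0618889
deff = V_st / V_srs = 0.0274475/0.0618889 = 0.4435

deff ≈ 0.443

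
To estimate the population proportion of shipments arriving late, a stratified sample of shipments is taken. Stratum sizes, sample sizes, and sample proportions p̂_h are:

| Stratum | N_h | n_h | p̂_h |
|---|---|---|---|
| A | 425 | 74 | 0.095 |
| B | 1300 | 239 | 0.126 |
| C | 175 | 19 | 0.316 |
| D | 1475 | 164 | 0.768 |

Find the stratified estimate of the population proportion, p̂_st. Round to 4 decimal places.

p̂_st ≈ 0.4125

N = 3375; stratum weights W_h = N_h/N.
p̂_st = Σ W_h p̂_h = (425·0.095 + 1300·0.126 + 175·0.316 + 1475·0.768)/3375 = 0.41253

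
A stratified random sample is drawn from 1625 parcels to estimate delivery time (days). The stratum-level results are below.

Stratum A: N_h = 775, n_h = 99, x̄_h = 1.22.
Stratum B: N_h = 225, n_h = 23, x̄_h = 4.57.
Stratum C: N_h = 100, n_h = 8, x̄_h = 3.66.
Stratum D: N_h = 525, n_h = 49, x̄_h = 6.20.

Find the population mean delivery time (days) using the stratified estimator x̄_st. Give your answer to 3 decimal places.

N = Σ N_h = 1625. Stratum weights W_h = N_h/N.
x̄_st = (775·1.22 + 225·4.57 + 100·3.66 + 525·6.20) / 1625 = 3.44292

x̄_st ≈ 3.443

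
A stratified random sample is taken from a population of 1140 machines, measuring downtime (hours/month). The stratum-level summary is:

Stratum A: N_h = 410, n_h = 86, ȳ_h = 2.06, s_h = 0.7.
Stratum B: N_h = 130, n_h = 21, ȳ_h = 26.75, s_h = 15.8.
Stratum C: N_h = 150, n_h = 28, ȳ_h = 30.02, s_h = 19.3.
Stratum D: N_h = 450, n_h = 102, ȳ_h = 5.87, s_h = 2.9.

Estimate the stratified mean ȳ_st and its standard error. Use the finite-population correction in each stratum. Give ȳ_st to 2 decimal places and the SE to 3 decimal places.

ȳ_st = Σ W_h ȳ_h = (410·2.06 + 130·26.75 + 150·30.02 + 450·5.87)/1140 = 10.05842
V̂(ȳ_st) = Σ W_h² (1 − n_h/N_h) s_h²/n_h, with W_h = N_h/N and N = 1140:
  stratum A: (410/1140)²·(1 − 86/410)·0.7²/86 = 0.000582394
  stratum B: (130/1140)²·(1 − 21/130)·15.8²/21 = 0.129615
  stratum C: (150/1140)²·(1 − 28/150)·19.3²/28 = 0.187326
  stratum D: (450/1140)²·(1 − 102/450)·2.9²/102 = 0.00993523
V̂(ȳ_st) = 0.327459
SE(ȳ_st) = √0.327459 = 0.57224

ȳ_st ≈ 10.06, SE ≈ 0.572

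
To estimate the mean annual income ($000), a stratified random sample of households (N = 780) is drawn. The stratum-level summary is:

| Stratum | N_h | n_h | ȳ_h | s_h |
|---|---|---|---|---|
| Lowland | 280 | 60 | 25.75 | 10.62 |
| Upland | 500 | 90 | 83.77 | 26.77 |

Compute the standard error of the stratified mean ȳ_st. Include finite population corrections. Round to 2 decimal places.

SE(ȳ_st) ≈ 1.70

V̂(ȳ_st) = Σ W_h² (1 − n_h/N_h) s_h²/n_h, with W_h = N_h/N and N = 780:
  stratum Lowland: (280/780)²·(1 − 60/280)·10.62²/60 = 0.190322
  stratum Upland: (500/780)²·(1 − 90/500)·26.77²/90 = 2.68299
V̂(ȳ_st) = 2.87331
SE(ȳ_st) = √2.87331 = 1.69508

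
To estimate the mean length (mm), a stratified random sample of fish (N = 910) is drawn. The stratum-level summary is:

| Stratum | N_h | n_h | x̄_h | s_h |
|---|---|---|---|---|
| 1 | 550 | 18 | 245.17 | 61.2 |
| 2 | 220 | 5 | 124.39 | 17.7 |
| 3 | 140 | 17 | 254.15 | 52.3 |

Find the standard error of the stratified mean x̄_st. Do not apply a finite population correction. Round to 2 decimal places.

V̂(x̄_st) = Σ W_h² s_h²/n_h, with W_h = N_h/N and N = 910:
  stratum 1: (550/910)²·61.2²/18 = 76.0104
  stratum 2: (220/910)²·17.7²/5 = 3.66218
  stratum 3: (140/910)²·52.3²/17 = 3.80827
V̂(x̄_st) = 83.4808
SE(x̄_st) = √83.4808 = 9.13678

SE(x̄_st) ≈ 9.14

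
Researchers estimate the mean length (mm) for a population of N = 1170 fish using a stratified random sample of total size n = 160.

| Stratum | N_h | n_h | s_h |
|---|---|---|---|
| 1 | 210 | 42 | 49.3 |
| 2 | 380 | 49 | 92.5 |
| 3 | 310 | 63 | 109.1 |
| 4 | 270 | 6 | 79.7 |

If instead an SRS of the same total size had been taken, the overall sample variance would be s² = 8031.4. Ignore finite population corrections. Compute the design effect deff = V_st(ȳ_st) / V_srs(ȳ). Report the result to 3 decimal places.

deff ≈ 1.792

V̂(ȳ_st) = Σ W_h² s_h²/n_h, with W_h = N_h/N and N = 1170:
  stratum 1: (210/1170)²·49.3²/42 = 1.86428
  stratum 2: (380/1170)²·92.5²/49 = 18.4197
  stratum 3: (310/1170)²·109.1²/63 = 13.2636
  stratum 4: (270/1170)²·79.7²/6 = 56.3795
V_st = 89.9271
V_srs = s²/n = 8031.4/160 = 50.1962
deff = V_st / V_srs = 89.9271/50.1962 = 1.7915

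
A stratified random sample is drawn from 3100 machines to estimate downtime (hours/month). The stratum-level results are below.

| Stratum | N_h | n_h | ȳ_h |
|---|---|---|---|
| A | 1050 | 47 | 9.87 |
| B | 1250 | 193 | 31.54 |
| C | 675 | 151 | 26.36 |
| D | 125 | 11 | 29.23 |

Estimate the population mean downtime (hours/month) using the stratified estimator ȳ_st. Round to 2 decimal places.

N = Σ N_h = 3100. Stratum weights W_h = N_h/N.
ȳ_st = (1050·9.87 + 1250·31.54 + 675·26.36 + 125·29.23) / 3100 = 22.9791

ȳ_st ≈ 22.98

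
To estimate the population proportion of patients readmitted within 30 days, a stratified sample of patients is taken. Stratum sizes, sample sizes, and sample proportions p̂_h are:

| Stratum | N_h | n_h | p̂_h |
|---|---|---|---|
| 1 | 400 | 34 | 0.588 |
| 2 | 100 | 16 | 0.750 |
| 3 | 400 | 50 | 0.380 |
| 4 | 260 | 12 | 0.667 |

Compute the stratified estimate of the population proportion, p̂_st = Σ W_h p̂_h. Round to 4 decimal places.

p̂_st ≈ 0.5479

N = 1160; stratum weights W_h = N_h/N.
p̂_st = Σ W_h p̂_h = (400·0.588 + 100·0.750 + 400·0.380 + 260·0.667)/1160 = 0.54795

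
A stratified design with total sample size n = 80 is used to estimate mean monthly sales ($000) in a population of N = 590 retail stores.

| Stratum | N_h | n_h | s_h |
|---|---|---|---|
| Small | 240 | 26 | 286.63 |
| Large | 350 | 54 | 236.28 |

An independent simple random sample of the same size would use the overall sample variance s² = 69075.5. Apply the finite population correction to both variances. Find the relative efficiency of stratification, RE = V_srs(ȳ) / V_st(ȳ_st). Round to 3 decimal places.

RE ≈ 0.964

V̂(ȳ_st) = Σ W_h² (1 − n_h/N_h) s_h²/n_h, with W_h = N_h/N and N = 590:
  stratum Small: (240/590)²·(1 − 26/240)·286.63²/26 = 466.22
  stratum Large: (350/590)²·(1 − 54/350)·236.28²/54 = 307.692
V_st = 773.912
V_srs = (1 − 80/590)·69075.5/80 = 746.367
Relative efficiency = V_srs / V_st = 746.367/773.912 = 0.9644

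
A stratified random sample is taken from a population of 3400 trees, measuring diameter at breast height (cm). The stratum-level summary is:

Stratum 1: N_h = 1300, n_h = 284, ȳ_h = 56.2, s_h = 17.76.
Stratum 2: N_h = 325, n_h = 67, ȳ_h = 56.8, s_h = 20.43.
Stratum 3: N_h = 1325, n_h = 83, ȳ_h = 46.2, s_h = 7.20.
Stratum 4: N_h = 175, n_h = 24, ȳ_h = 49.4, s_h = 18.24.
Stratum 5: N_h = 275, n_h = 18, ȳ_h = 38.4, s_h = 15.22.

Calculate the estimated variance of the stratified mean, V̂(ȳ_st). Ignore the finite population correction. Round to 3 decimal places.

V̂(ȳ_st) = Σ W_h² s_h²/n_h, with W_h = N_h/N and N = 3400:
  stratum 1: (1300/3400)²·17.76²/284 = 0.162367
  stratum 2: (325/3400)²·20.43²/67 = 0.0569208
  stratum 3: (1325/3400)²·7.20²/83 = 0.0948551
  stratum 4: (175/3400)²·18.24²/24 = 0.0367246
  stratum 5: (275/3400)²·15.22²/18 = 0.0841907
V̂(ȳ_st) = 0.435058

V̂(ȳ_st) ≈ 0.435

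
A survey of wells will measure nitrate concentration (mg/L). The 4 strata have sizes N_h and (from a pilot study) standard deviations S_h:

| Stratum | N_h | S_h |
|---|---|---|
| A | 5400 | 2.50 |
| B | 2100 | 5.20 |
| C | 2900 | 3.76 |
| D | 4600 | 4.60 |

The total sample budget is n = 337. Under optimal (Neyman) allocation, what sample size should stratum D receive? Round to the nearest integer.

Neyman allocation: n_h = n · N_h S_h / Σ N_i S_i, with n = 337.
  stratum A: N_h·S_h = 5400·2.50 = 13500.00
  stratum B: N_h·S_h = 2100·5.20 = 10920.00
  stratum C: N_h·S_h = 2900·3.76 = 10904.00
  stratum D: N_h·S_h = 4600·4.60 = 21160.00
Σ N_h S_h = 56484.00
n for stratum D = 337·21160.00/56484.00 = 126.247 → 126

126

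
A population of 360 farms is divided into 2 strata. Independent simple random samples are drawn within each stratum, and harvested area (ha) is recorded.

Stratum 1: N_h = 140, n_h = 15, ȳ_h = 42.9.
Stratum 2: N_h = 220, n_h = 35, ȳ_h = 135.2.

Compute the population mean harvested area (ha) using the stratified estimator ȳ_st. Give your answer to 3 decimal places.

N = Σ N_h = 360. Stratum weights W_h = N_h/N.
ȳ_st = (140·42.9 + 220·135.2) / 360 = 99.30556

ȳ_st ≈ 99.306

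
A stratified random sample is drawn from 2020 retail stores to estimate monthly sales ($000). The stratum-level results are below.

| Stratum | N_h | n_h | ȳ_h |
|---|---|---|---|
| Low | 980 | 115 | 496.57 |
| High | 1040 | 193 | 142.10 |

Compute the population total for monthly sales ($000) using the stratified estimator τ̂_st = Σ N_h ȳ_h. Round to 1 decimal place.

τ̂_st = Σ N_h ȳ_h = 980·496.57 + 1040·142.10 = 634422.6

τ̂_st ≈ 634422.6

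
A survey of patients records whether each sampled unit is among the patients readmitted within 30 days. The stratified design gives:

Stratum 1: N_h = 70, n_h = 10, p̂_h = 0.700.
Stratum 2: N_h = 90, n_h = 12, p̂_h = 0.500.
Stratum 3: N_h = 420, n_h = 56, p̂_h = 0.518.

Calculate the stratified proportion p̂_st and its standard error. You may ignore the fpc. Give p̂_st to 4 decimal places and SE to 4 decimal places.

N = 580; stratum weights W_h = N_h/N.
p̂_st = Σ W_h p̂_h = (70·0.700 + 90·0.500 + 420·0.518)/580 = 0.53717
V̂(p̂_st) = Σ W_h² p̂_h(1−p̂_h)/(n_h−1):
  stratum 1: (70/580)²·0.700·0.300/9 = 0.000339873
  stratum 2: (90/580)²·0.500·0.500/11 = 0.000547238
  stratum 3: (420/580)²·0.518·0.482/55 = 0.00238044
V̂(p̂_st) = 0.00326755; SE = √V̂ = 0.0571625

p̂_st ≈ 0.5372, SE ≈ 0.0572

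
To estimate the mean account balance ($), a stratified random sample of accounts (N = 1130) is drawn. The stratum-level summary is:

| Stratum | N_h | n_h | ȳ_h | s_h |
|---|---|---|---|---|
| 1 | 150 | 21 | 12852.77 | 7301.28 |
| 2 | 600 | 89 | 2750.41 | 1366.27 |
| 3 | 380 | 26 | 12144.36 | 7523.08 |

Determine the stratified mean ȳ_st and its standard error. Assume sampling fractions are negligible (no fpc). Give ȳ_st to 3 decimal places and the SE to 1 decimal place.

ȳ_st ≈ 7250.459, SE ≈ 544.8

ȳ_st = Σ W_h ȳ_h = (150·12852.77 + 600·2750.41 + 380·12144.36)/1130 = 7250.45867
V̂(ȳ_st) = Σ W_h² s_h²/n_h, with W_h = N_h/N and N = 1130:
  stratum 1: (150/1130)²·7301.28²/21 = 44730.6
  stratum 2: (600/1130)²·1366.27²/89 = 5913.28
  stratum 3: (380/1130)²·7523.08²/26 = 246166
V̂(ȳ_st) = 296810
SE(ȳ_st) = √296810 = 544.803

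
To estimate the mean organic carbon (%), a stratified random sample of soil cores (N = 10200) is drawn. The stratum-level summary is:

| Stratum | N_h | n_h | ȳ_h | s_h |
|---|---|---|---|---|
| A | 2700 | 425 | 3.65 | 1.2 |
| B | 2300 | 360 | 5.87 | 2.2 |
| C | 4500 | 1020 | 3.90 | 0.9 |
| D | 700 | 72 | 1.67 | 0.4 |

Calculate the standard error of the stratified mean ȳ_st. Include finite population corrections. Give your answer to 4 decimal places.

SE(ȳ_st) ≈ 0.0301

V̂(ȳ_st) = Σ W_h² (1 − n_h/N_h) s_h²/n_h, with W_h = N_h/N and N = 10200:
  stratum A: (2700/10200)²·(1 − 425/2700)·1.2²/425 = 0.000200041
  stratum B: (2300/10200)²·(1 − 360/2300)·2.2²/360 = 0.000576597
  stratum C: (4500/10200)²·(1 − 1020/4500)·0.9²/1020 = 0.00011953
  stratum D: (700/10200)²·(1 − 72/700)·0.4²/72 = 9.38955e-06
V̂(ȳ_st) = 0.000905557
SE(ȳ_st) = √0.000905557 = 0.0300925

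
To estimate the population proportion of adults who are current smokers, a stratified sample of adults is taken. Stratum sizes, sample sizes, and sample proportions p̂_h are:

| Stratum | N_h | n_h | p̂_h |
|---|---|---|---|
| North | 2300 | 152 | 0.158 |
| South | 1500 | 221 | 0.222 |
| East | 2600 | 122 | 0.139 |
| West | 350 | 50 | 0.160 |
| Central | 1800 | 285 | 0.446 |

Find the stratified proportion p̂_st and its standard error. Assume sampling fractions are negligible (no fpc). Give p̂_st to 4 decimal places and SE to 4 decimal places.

N = 8550; stratum weights W_h = N_h/N.
p̂_st = Σ W_h p̂_h = (2300·0.158 + 1500·0.222 + 2600·0.139 + 350·0.160 + 1800·0.446)/8550 = 0.22416
V̂(p̂_st) = Σ W_h² p̂_h(1−p̂_h)/(n_h−1):
  stratum North: (2300/8550)²·0.158·0.842/151 = 6.37552e-05
  stratum South: (1500/8550)²·0.222·0.778/220 = 2.41635e-05
  stratum East: (2600/8550)²·0.139·0.861/121 = 9.14633e-05
  stratum West: (350/8550)²·0.160·0.840/49 = 4.59629e-06
  stratum Central: (1800/8550)²·0.446·0.554/284 = 3.85602e-05
V̂(p̂_st) = 0.000222539; SE = √V̂ = 0.0149177

p̂_st ≈ 0.2242, SE ≈ 0.0149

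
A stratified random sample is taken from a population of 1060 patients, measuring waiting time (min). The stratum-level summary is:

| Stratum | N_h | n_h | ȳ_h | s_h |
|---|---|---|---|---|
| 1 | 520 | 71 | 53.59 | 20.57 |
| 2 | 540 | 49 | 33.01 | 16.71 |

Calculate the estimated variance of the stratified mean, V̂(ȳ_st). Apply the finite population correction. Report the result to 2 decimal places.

V̂(ȳ_st) = Σ W_h² (1 − n_h/N_h) s_h²/n_h, with W_h = N_h/N and N = 1060:
  stratum 1: (520/1060)²·(1 − 71/520)·20.57²/71 = 1.23836
  stratum 2: (540/1060)²·(1 − 49/540)·16.71²/49 = 1.34468
V̂(ȳ_st) = 2.58305

V̂(ȳ_st) ≈ 2.58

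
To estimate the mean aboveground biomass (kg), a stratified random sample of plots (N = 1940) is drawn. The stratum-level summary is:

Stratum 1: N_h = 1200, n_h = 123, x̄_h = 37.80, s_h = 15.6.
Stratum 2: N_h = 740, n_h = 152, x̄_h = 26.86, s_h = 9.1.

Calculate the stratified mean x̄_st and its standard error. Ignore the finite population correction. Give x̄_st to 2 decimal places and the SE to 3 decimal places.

x̄_st = Σ W_h x̄_h = (1200·37.80 + 740·26.86)/1940 = 33.62701
V̂(x̄_st) = Σ W_h² s_h²/n_h, with W_h = N_h/N and N = 1940:
  stratum 1: (1200/1940)²·15.6²/123 = 0.757013
  stratum 2: (740/1940)²·9.1²/152 = 0.0792682
V̂(x̄_st) = 0.836281
SE(x̄_st) = √0.836281 = 0.914484

x̄_st ≈ 33.63, SE ≈ 0.914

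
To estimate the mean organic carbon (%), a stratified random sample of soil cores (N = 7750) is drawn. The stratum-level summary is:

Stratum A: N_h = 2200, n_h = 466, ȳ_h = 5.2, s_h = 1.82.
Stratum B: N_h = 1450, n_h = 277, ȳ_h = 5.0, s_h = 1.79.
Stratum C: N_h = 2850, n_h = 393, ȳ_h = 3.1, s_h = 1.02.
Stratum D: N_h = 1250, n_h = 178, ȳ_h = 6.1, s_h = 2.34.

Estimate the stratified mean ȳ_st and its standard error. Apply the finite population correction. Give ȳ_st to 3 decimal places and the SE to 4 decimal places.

ȳ_st ≈ 4.535, SE ≈ 0.0421

ȳ_st = Σ W_h ȳ_h = (2200·5.2 + 1450·5.0 + 2850·3.1 + 1250·6.1)/7750 = 4.53548
V̂(ȳ_st) = Σ W_h² (1 − n_h/N_h) s_h²/n_h, with W_h = N_h/N and N = 7750:
  stratum A: (2200/7750)²·(1 − 466/2200)·1.82²/466 = 0.000451466
  stratum B: (1450/7750)²·(1 − 277/1450)·1.79²/277 = 0.000327559
  stratum C: (2850/7750)²·(1 − 393/2850)·1.02²/393 = 0.000308642
  stratum D: (1250/7750)²·(1 − 178/1250)·2.34²/178 = 0.000686299
V̂(ȳ_st) = 0.00177396
SE(ȳ_st) = √0.00177396 = 0.0421185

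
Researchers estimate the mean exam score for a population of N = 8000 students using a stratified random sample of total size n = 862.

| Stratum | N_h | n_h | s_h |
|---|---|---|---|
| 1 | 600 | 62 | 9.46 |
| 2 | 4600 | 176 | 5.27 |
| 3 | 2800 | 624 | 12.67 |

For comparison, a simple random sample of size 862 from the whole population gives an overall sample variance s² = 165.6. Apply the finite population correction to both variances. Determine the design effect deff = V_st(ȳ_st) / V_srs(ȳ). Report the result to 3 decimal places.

V̂(ȳ_st) = Σ W_h² (1 − n_h/N_h) s_h²/n_h, with W_h = N_h/N and N = 8000:
  stratum 1: (600/8000)²·(1 − 62/600)·9.46²/62 = 0.00728021
  stratum 2: (4600/8000)²·(1 − 176/4600)·5.27²/176 = 0.0501766
  stratum 3: (2800/8000)²·(1 − 624/2800)·12.67²/624 = 0.0244909
V_st = 0.0819478
V_srs = (1 − 862/8000)·165.6/862 = 0.171411
deff = V_st / V_srs = 0.0819478/0.171411 = 0.4781

deff ≈ 0.478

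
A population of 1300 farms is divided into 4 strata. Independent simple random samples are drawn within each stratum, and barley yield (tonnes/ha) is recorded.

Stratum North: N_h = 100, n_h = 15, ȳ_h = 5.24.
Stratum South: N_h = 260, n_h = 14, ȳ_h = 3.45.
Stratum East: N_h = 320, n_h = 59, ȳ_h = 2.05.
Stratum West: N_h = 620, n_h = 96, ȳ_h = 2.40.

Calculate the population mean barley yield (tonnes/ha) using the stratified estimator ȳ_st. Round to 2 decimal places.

N = Σ N_h = 1300. Stratum weights W_h = N_h/N.
ȳ_st = (100·5.24 + 260·3.45 + 320·2.05 + 620·2.40) / 1300 = 2.7423

ȳ_st ≈ 2.74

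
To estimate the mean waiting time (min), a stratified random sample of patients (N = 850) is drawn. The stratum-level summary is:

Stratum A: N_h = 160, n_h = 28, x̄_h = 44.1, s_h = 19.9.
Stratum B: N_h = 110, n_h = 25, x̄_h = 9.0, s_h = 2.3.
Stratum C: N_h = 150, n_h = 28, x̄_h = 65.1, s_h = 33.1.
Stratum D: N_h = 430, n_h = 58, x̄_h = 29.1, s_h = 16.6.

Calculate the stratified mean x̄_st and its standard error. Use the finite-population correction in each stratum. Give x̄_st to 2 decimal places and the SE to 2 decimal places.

x̄_st ≈ 35.68, SE ≈ 1.57

x̄_st = Σ W_h x̄_h = (160·44.1 + 110·9.0 + 150·65.1 + 430·29.1)/850 = 35.67529
V̂(x̄_st) = Σ W_h² (1 − n_h/N_h) s_h²/n_h, with W_h = N_h/N and N = 850:
  stratum A: (160/850)²·(1 − 28/160)·19.9²/28 = 0.413432
  stratum B: (110/850)²·(1 − 25/110)·2.3²/25 = 0.00273835
  stratum C: (150/850)²·(1 − 28/150)·33.1²/28 = 0.991086
  stratum D: (430/850)²·(1 − 58/430)·16.6²/58 = 1.05187
V̂(x̄_st) = 2.45913
SE(x̄_st) = √2.45913 = 1.56816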